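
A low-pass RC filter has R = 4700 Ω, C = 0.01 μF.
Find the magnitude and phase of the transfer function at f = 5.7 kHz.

Step 1 — Angular frequency: ω = 2π·5700 = 3.581e+04 rad/s.
Step 2 — Transfer function: H(jω) = 1/(1 + jωRC).
Step 3 — Denominator: 1 + jωRC = 1 + j·3.581e+04·4700·1e-08 = 1 + j1.683.
Step 4 — H = 0.2609 - j0.4391.
Step 5 — Magnitude: |H| = 0.5108 (-5.8 dB); phase: φ = -59.3°.

|H| = 0.5108 (-5.8 dB), φ = -59.3°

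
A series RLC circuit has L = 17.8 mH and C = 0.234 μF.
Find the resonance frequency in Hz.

Step 1 — Resonance condition Im(Z)=0 gives ω₀ = 1/√(LC).
Step 2 — ω₀ = 1/√(0.0178·2.34e-07) = 1.549e+04 rad/s.
Step 3 — f₀ = ω₀/(2π) = 2466 Hz.

f₀ = 2466 Hz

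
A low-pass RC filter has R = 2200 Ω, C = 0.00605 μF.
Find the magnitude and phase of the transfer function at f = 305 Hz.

Step 1 — Angular frequency: ω = 2π·305 = 1916 rad/s.
Step 2 — Transfer function: H(jω) = 1/(1 + jωRC).
Step 3 — Denominator: 1 + jωRC = 1 + j·1916·2200·6.05e-09 = 1 + j0.02551.
Step 4 — H = 0.9993 - j0.02549.
Step 5 — Magnitude: |H| = 0.9997 (-0.0 dB); phase: φ = -1.5°.

|H| = 0.9997 (-0.0 dB), φ = -1.5°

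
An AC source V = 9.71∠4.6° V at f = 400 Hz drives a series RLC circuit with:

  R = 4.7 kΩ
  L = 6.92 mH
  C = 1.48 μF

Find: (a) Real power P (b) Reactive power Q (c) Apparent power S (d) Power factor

Step 1 — Angular frequency: ω = 2π·f = 2π·400 = 2513 rad/s.
Step 2 — Component impedances:
  R: Z = R = 4700 Ω
  L: Z = jωL = j·2513·0.00692 = 0 + j17.39 Ω
  C: Z = 1/(jωC) = -j/(ω·C) = 0 - j268.8 Ω
Step 3 — Series combination: Z_total = R + L + C = 4700 - j251.5 Ω = 4707∠-3.1° Ω.
Step 4 — Source phasor: V = 9.71∠4.6° V = 9.679 + j0.7787 V.
Step 5 — Current: I = V / Z = 0.002045 + j0.0002751 A = 0.002063∠7.7° A.
Step 6 — Complex power: S = V·I* = 0.02 - j0.00107 VA.
Step 7 — Real power: P = Re(S) = 0.02 W.
Step 8 — Reactive power: Q = Im(S) = -0.00107 VAR.
Step 9 — Apparent power: |S| = 0.02003 VA.
Step 10 — Power factor: PF = P/|S| = 0.9986 (leading).

(a) P = 0.02 W  (b) Q = -0.00107 VAR  (c) S = 0.02003 VA  (d) PF = 0.9986 (leading)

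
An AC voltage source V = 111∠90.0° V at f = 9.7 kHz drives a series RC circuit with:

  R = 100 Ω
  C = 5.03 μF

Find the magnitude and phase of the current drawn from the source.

Step 1 — Angular frequency: ω = 2π·f = 2π·9700 = 6.095e+04 rad/s.
Step 2 — Component impedances:
  R: Z = R = 100 Ω
  C: Z = 1/(jωC) = -j/(ω·C) = 0 - j3.262 Ω
Step 3 — Series combination: Z_total = R + C = 100 - j3.262 Ω = 100.1∠-1.9° Ω.
Step 4 — Source phasor: V = 111∠90.0° V = 0 + j111 V.
Step 5 — Ohm's law: I = V / Z_total = (0 + j111) / (100 - j3.262) = -0.03617 + j1.109 A.
Step 6 — Convert to polar: |I| = 1.109 A, ∠I = 91.9°.

I = 1.109∠91.9° A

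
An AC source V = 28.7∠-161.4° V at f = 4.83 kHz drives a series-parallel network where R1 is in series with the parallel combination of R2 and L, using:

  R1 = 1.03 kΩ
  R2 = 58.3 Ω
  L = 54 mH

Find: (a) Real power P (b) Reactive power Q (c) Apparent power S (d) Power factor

Step 1 — Angular frequency: ω = 2π·f = 2π·4830 = 3.035e+04 rad/s.
Step 2 — Component impedances:
  R1: Z = R = 1030 Ω
  R2: Z = R = 58.3 Ω
  L: Z = jωL = j·3.035e+04·0.054 = 0 + j1639 Ω
Step 3 — Parallel branch: R2 || L = 1/(1/R2 + 1/L) = 58.23 + j2.071 Ω.
Step 4 — Series with R1: Z_total = R1 + (R2 || L) = 1088 + j2.071 Ω = 1088∠0.1° Ω.
Step 5 — Source phasor: V = 28.7∠-161.4° V = -27.2 - j9.154 V.
Step 6 — Current: I = V / Z = -0.02501 - j0.008364 A = 0.02637∠-161.5° A.
Step 7 — Complex power: S = V·I* = 0.7569 + j0.001441 VA.
Step 8 — Real power: P = Re(S) = 0.7569 W.
Step 9 — Reactive power: Q = Im(S) = 0.001441 VAR.
Step 10 — Apparent power: |S| = 0.7569 VA.
Step 11 — Power factor: PF = P/|S| = 1 (lagging).

(a) P = 0.7569 W  (b) Q = 0.001441 VAR  (c) S = 0.7569 VA  (d) PF = 1 (lagging)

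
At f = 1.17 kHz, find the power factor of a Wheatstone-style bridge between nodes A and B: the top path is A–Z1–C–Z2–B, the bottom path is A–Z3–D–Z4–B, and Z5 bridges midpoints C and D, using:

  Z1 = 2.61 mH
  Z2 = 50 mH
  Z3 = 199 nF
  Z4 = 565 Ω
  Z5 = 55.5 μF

Step 1 — Angular frequency: ω = 2π·f = 2π·1170 = 7351 rad/s.
Step 2 — Component impedances:
  Z1: Z = jωL = j·7351·0.00261 = 0 + j19.19 Ω
  Z2: Z = jωL = j·7351·0.05 = 0 + j367.6 Ω
  Z3: Z = 1/(jωC) = -j/(ω·C) = 0 - j683.6 Ω
  Z4: Z = R = 565 Ω
  Z5: Z = 1/(jωC) = -j/(ω·C) = 0 - j2.451 Ω
Step 3 — Bridge requires nodal analysis (the Z5 bridge couples midpoints C and D, so the two paths cannot be reduced to a simple series/parallel combination). Setting node B to ground and injecting 1 A at node A, the 3-node admittance system at A, C, D solves to V_A = Z_AB = 168.7 + j278.3 Ω = 325.4∠58.8° Ω.
Step 4 — Power factor: PF = cos(φ) = Re(Z)/|Z| = 168.74/325.42 = 0.5185.
Step 5 — Type: Im(Z) = 278.3 ⇒ lagging (phase φ = 58.8°).

PF = 0.5185 (lagging, φ = 58.8°)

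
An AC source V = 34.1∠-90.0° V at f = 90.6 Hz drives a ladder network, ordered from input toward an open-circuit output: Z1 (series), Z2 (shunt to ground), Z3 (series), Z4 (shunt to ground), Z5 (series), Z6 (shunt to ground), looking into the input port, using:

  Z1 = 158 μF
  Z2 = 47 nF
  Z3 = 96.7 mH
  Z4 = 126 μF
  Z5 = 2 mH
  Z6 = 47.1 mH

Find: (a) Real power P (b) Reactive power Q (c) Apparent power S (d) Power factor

Step 1 — Angular frequency: ω = 2π·f = 2π·90.6 = 569.3 rad/s.
Step 2 — Component impedances:
  Z1: Z = 1/(jωC) = -j/(ω·C) = 0 - j11.12 Ω
  Z2: Z = 1/(jωC) = -j/(ω·C) = 0 - j3.738e+04 Ω
  Z3: Z = jωL = j·569.3·0.0967 = 0 + j55.05 Ω
  Z4: Z = 1/(jωC) = -j/(ω·C) = 0 - j13.94 Ω
  Z5: Z = jωL = j·569.3·0.002 = 0 + j1.139 Ω
  Z6: Z = jωL = j·569.3·0.0471 = 0 + j26.81 Ω
Step 3 — Ladder network (open output): work backward from the far end, alternating series and parallel combinations. Z_in = 0 + j16.13 Ω = 16.13∠90.0° Ω.
Step 4 — Source phasor: V = 34.1∠-90.0° V = 0 - j34.1 V.
Step 5 — Current: I = V / Z = -2.114 A = 2.114∠-180.0° A.
Step 6 — Complex power: S = V·I* = 0 + j72.08 VA.
Step 7 — Real power: P = Re(S) = 0 W.
Step 8 — Reactive power: Q = Im(S) = 72.08 VAR.
Step 9 — Apparent power: |S| = 72.08 VA.
Step 10 — Power factor: PF = P/|S| = 0 (lagging).

(a) P = 0 W  (b) Q = 72.08 VAR  (c) S = 72.08 VA  (d) PF = 0 (lagging)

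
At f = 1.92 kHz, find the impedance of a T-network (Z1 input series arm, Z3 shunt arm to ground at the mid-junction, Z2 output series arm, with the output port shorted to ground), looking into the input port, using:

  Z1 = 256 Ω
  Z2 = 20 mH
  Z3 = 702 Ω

Step 1 — Angular frequency: ω = 2π·f = 2π·1920 = 1.206e+04 rad/s.
Step 2 — Component impedances:
  Z1: Z = R = 256 Ω
  Z2: Z = jωL = j·1.206e+04·0.02 = 0 + j241.3 Ω
  Z3: Z = R = 702 Ω
Step 3 — With the output port shorted to ground, the output series arm Z2 runs from the junction to ground; the shunt arm Z3 also runs from the junction to ground. They appear in parallel: Z3 || Z2 = 74.16 + j215.8 Ω.
Step 4 — Series with input arm Z1: Z_in = Z1 + (Z3 || Z2) = 330.2 + j215.8 Ω = 394.4∠33.2° Ω.

Z = 330.2 + j215.8 Ω = 394.4∠33.2° Ω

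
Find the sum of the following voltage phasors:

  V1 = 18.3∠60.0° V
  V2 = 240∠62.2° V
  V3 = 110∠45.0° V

Step 1 — Convert each phasor to rectangular form:
  V1 = 18.3·(cos(60.0°) + j·sin(60.0°)) = 9.15 + j15.85 V
  V2 = 240·(cos(62.2°) + j·sin(62.2°)) = 111.9 + j212.3 V
  V3 = 110·(cos(45.0°) + j·sin(45.0°)) = 77.78 + j77.78 V
Step 2 — Sum components: V_total = 198.9 + j305.9 V.
Step 3 — Convert to polar: |V_total| = 364.9 V, ∠V_total = 57.0°.

V_total = 364.9∠57.0° V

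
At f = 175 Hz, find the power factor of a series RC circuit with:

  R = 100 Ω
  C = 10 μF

Step 1 — Angular frequency: ω = 2π·f = 2π·175 = 1100 rad/s.
Step 2 — Component impedances:
  R: Z = R = 100 Ω
  C: Z = 1/(jωC) = -j/(ω·C) = 0 - j90.95 Ω
Step 3 — Series combination: Z_total = R + C = 100 - j90.95 Ω = 135.2∠-42.3° Ω.
Step 4 — Power factor: PF = cos(φ) = Re(Z)/|Z| = 100/135.17 = 0.7398.
Step 5 — Type: Im(Z) = -90.95 ⇒ leading (phase φ = -42.3°).

PF = 0.7398 (leading, φ = -42.3°)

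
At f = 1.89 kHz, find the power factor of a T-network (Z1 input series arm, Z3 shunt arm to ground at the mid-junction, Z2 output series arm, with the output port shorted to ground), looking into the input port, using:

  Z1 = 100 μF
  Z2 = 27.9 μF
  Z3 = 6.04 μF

Step 1 — Angular frequency: ω = 2π·f = 2π·1890 = 1.188e+04 rad/s.
Step 2 — Component impedances:
  Z1: Z = 1/(jωC) = -j/(ω·C) = 0 - j0.8421 Ω
  Z2: Z = 1/(jωC) = -j/(ω·C) = 0 - j3.018 Ω
  Z3: Z = 1/(jωC) = -j/(ω·C) = 0 - j13.94 Ω
Step 3 — With the output port shorted to ground, the output series arm Z2 runs from the junction to ground; the shunt arm Z3 also runs from the junction to ground. They appear in parallel: Z3 || Z2 = 0 - j2.481 Ω.
Step 4 — Series with input arm Z1: Z_in = Z1 + (Z3 || Z2) = 0 - j3.323 Ω = 3.323∠-90.0° Ω.
Step 5 — Power factor: PF = cos(φ) = Re(Z)/|Z| = 0/3.323 = 0.
Step 6 — Type: Im(Z) = -3.323 ⇒ leading (phase φ = -90.0°).

PF = 0 (leading, φ = -90.0°)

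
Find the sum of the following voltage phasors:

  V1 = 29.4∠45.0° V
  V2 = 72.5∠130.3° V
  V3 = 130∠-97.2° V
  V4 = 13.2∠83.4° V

Step 1 — Convert each phasor to rectangular form:
  V1 = 29.4·(cos(45.0°) + j·sin(45.0°)) = 20.79 + j20.79 V
  V2 = 72.5·(cos(130.3°) + j·sin(130.3°)) = -46.89 + j55.29 V
  V3 = 130·(cos(-97.2°) + j·sin(-97.2°)) = -16.29 - j129 V
  V4 = 13.2·(cos(83.4°) + j·sin(83.4°)) = 1.517 + j13.11 V
Step 2 — Sum components: V_total = -40.88 - j39.78 V.
Step 3 — Convert to polar: |V_total| = 57.04 V, ∠V_total = -135.8°.

V_total = 57.04∠-135.8° V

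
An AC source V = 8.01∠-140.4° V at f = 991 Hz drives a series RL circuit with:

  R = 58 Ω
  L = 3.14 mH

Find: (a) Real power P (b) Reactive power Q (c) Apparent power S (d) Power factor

Step 1 — Angular frequency: ω = 2π·f = 2π·991 = 6227 rad/s.
Step 2 — Component impedances:
  R: Z = R = 58 Ω
  L: Z = jωL = j·6227·0.00314 = 0 + j19.55 Ω
Step 3 — Series combination: Z_total = R + L = 58 + j19.55 Ω = 61.21∠18.6° Ω.
Step 4 — Source phasor: V = 8.01∠-140.4° V = -6.172 - j5.106 V.
Step 5 — Current: I = V / Z = -0.1222 - j0.04684 A = 0.1309∠-159.0° A.
Step 6 — Complex power: S = V·I* = 0.9933 + j0.3348 VA.
Step 7 — Real power: P = Re(S) = 0.9933 W.
Step 8 — Reactive power: Q = Im(S) = 0.3348 VAR.
Step 9 — Apparent power: |S| = 1.048 VA.
Step 10 — Power factor: PF = P/|S| = 0.9476 (lagging).

(a) P = 0.9933 W  (b) Q = 0.3348 VAR  (c) S = 1.048 VA  (d) PF = 0.9476 (lagging)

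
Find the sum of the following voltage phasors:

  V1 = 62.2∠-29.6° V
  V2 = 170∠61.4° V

Step 1 — Convert each phasor to rectangular form:
  V1 = 62.2·(cos(-29.6°) + j·sin(-29.6°)) = 54.08 - j30.72 V
  V2 = 170·(cos(61.4°) + j·sin(61.4°)) = 81.38 + j149.3 V
Step 2 — Sum components: V_total = 135.5 + j118.5 V.
Step 3 — Convert to polar: |V_total| = 180 V, ∠V_total = 41.2°.

V_total = 180∠41.2° V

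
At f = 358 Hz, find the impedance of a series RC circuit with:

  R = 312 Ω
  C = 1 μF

Step 1 — Angular frequency: ω = 2π·f = 2π·358 = 2249 rad/s.
Step 2 — Component impedances:
  R: Z = R = 312 Ω
  C: Z = 1/(jωC) = -j/(ω·C) = 0 - j444.6 Ω
Step 3 — Series combination: Z_total = R + C = 312 - j444.6 Ω = 543.1∠-54.9° Ω.

Z = 312 - j444.6 Ω = 543.1∠-54.9° Ω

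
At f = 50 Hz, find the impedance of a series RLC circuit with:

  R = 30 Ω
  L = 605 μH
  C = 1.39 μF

Step 1 — Angular frequency: ω = 2π·f = 2π·50 = 314.2 rad/s.
Step 2 — Component impedances:
  R: Z = R = 30 Ω
  L: Z = jωL = j·314.2·0.000605 = 0 + j0.1901 Ω
  C: Z = 1/(jωC) = -j/(ω·C) = 0 - j2290 Ω
Step 3 — Series combination: Z_total = R + L + C = 30 - j2290 Ω = 2290∠-89.2° Ω.

Z = 30 - j2290 Ω = 2290∠-89.2° Ω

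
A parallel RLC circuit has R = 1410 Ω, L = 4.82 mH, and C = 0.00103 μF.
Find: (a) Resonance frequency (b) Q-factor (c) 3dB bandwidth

Step 1 — Resonance: ω₀ = 1/√(LC) = 1/√(0.00482·1.03e-09) = 4.488e+05 rad/s.
Step 2 — f₀ = ω₀/(2π) = 7.143e+04 Hz.
Step 3 — Parallel Q: Q = R/(ω₀L) = 1410/(4.488e+05·0.00482) = 0.6518.
Step 4 — Bandwidth: Δω = ω₀/Q = 6.886e+05 rad/s; BW = Δω/(2π) = 1.096e+05 Hz.

(a) f₀ = 7.143e+04 Hz  (b) Q = 0.6518  (c) BW = 1.096e+05 Hz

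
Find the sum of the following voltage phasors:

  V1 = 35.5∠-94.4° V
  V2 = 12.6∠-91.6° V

Step 1 — Convert each phasor to rectangular form:
  V1 = 35.5·(cos(-94.4°) + j·sin(-94.4°)) = -2.724 - j35.4 V
  V2 = 12.6·(cos(-91.6°) + j·sin(-91.6°)) = -0.3518 - j12.6 V
Step 2 — Sum components: V_total = -3.075 - j47.99 V.
Step 3 — Convert to polar: |V_total| = 48.09 V, ∠V_total = -93.7°.

V_total = 48.09∠-93.7° V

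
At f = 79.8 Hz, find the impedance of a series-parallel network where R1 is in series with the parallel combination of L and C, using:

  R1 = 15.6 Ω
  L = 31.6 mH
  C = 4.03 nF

Step 1 — Angular frequency: ω = 2π·f = 2π·79.8 = 501.4 rad/s.
Step 2 — Component impedances:
  R1: Z = R = 15.6 Ω
  L: Z = jωL = j·501.4·0.0316 = 0 + j15.84 Ω
  C: Z = 1/(jωC) = -j/(ω·C) = 0 - j4.949e+05 Ω
Step 3 — Parallel branch: L || C = 1/(1/L + 1/C) = 0 + j15.84 Ω.
Step 4 — Series with R1: Z_total = R1 + (L || C) = 15.6 + j15.84 Ω = 22.24∠45.4° Ω.

Z = 15.6 + j15.84 Ω = 22.24∠45.4° Ω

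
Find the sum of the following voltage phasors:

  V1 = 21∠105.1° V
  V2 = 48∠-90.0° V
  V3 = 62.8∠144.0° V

Step 1 — Convert each phasor to rectangular form:
  V1 = 21·(cos(105.1°) + j·sin(105.1°)) = -5.471 + j20.27 V
  V2 = 48·(cos(-90.0°) + j·sin(-90.0°)) = 0 - j48 V
  V3 = 62.8·(cos(144.0°) + j·sin(144.0°)) = -50.81 + j36.91 V
Step 2 — Sum components: V_total = -56.28 + j9.188 V.
Step 3 — Convert to polar: |V_total| = 57.02 V, ∠V_total = 170.7°.

V_total = 57.02∠170.7° V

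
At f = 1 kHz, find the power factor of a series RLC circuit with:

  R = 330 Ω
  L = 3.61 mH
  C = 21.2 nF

Step 1 — Angular frequency: ω = 2π·f = 2π·1000 = 6283 rad/s.
Step 2 — Component impedances:
  R: Z = R = 330 Ω
  L: Z = jωL = j·6283·0.00361 = 0 + j22.68 Ω
  C: Z = 1/(jωC) = -j/(ω·C) = 0 - j7507 Ω
Step 3 — Series combination: Z_total = R + L + C = 330 - j7485 Ω = 7492∠-87.5° Ω.
Step 4 — Power factor: PF = cos(φ) = Re(Z)/|Z| = 330/7492 = 0.04405.
Step 5 — Type: Im(Z) = -7485 ⇒ leading (phase φ = -87.5°).

PF = 0.04405 (leading, φ = -87.5°)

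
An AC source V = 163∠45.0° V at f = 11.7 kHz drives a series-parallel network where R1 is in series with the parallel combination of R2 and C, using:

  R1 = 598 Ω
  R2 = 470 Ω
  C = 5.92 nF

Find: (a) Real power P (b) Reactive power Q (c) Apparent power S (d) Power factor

Step 1 — Angular frequency: ω = 2π·f = 2π·1.17e+04 = 7.351e+04 rad/s.
Step 2 — Component impedances:
  R1: Z = R = 598 Ω
  R2: Z = R = 470 Ω
  C: Z = 1/(jωC) = -j/(ω·C) = 0 - j2298 Ω
Step 3 — Parallel branch: R2 || C = 1/(1/R2 + 1/C) = 451.1 - j92.27 Ω.
Step 4 — Series with R1: Z_total = R1 + (R2 || C) = 1049 - j92.27 Ω = 1053∠-5.0° Ω.
Step 5 — Source phasor: V = 163∠45.0° V = 115.3 + j115.3 V.
Step 6 — Current: I = V / Z = 0.09943 + j0.1186 A = 0.1548∠50.0° A.
Step 7 — Complex power: S = V·I* = 25.13 - j2.21 VA.
Step 8 — Real power: P = Re(S) = 25.13 W.
Step 9 — Reactive power: Q = Im(S) = -2.21 VAR.
Step 10 — Apparent power: |S| = 25.23 VA.
Step 11 — Power factor: PF = P/|S| = 0.9962 (leading).

(a) P = 25.13 W  (b) Q = -2.21 VAR  (c) S = 25.23 VA  (d) PF = 0.9962 (leading)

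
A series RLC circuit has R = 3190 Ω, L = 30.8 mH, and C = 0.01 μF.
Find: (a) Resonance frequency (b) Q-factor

Step 1 — Resonance condition Im(Z)=0 gives ω₀ = 1/√(LC).
Step 2 — ω₀ = 1/√(0.0308·1e-08) = 5.698e+04 rad/s.
Step 3 — f₀ = ω₀/(2π) = 9069 Hz.
Step 4 — Series Q: Q = ω₀L/R = 5.698e+04·0.0308/3190 = 0.5502.

(a) f₀ = 9069 Hz  (b) Q = 0.5502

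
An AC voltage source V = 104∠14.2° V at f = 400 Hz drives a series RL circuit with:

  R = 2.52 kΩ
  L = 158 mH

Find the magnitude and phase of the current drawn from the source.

Step 1 — Angular frequency: ω = 2π·f = 2π·400 = 2513 rad/s.
Step 2 — Component impedances:
  R: Z = R = 2520 Ω
  L: Z = jωL = j·2513·0.158 = 0 + j397.1 Ω
Step 3 — Series combination: Z_total = R + L = 2520 + j397.1 Ω = 2551∠9.0° Ω.
Step 4 — Source phasor: V = 104∠14.2° V = 100.8 + j25.51 V.
Step 5 — Ohm's law: I = V / Z_total = (100.8 + j25.51) / (2520 + j397.1) = 0.0406 + j0.003727 A.
Step 6 — Convert to polar: |I| = 0.04077 A, ∠I = 5.2°.

I = 0.04077∠5.2° A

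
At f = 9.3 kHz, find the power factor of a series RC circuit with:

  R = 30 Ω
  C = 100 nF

Step 1 — Angular frequency: ω = 2π·f = 2π·9300 = 5.843e+04 rad/s.
Step 2 — Component impedances:
  R: Z = R = 30 Ω
  C: Z = 1/(jωC) = -j/(ω·C) = 0 - j171.1 Ω
Step 3 — Series combination: Z_total = R + C = 30 - j171.1 Ω = 173.7∠-80.1° Ω.
Step 4 — Power factor: PF = cos(φ) = Re(Z)/|Z| = 30/173.7 = 0.1727.
Step 5 — Type: Im(Z) = -171.1 ⇒ leading (phase φ = -80.1°).

PF = 0.1727 (leading, φ = -80.1°)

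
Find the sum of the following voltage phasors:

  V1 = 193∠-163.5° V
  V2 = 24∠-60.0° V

Step 1 — Convert each phasor to rectangular form:
  V1 = 193·(cos(-163.5°) + j·sin(-163.5°)) = -185.1 - j54.81 V
  V2 = 24·(cos(-60.0°) + j·sin(-60.0°)) = 12 - j20.78 V
Step 2 — Sum components: V_total = -173.1 - j75.6 V.
Step 3 — Convert to polar: |V_total| = 188.8 V, ∠V_total = -156.4°.

V_total = 188.8∠-156.4° V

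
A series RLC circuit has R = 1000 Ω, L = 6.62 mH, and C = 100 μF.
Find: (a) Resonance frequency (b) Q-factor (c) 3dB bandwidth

Step 1 — Resonance: ω₀ = 1/√(LC) = 1/√(0.00662·0.0001) = 1229 rad/s.
Step 2 — f₀ = ω₀/(2π) = 195.6 Hz.
Step 3 — Series Q: Q = ω₀L/R = 1229·0.00662/1000 = 0.008136.
Step 4 — Bandwidth: Δω = ω₀/Q = 1.511e+05 rad/s; BW = Δω/(2π) = 2.404e+04 Hz.

(a) f₀ = 195.6 Hz  (b) Q = 0.008136  (c) BW = 2.404e+04 Hz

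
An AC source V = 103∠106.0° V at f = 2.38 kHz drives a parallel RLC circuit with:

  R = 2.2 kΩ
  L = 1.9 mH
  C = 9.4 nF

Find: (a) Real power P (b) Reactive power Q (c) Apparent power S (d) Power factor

Step 1 — Angular frequency: ω = 2π·f = 2π·2380 = 1.495e+04 rad/s.
Step 2 — Component impedances:
  R: Z = R = 2200 Ω
  L: Z = jωL = j·1.495e+04·0.0019 = 0 + j28.41 Ω
  C: Z = 1/(jωC) = -j/(ω·C) = 0 - j7114 Ω
Step 3 — Parallel combination: 1/Z_total = 1/R + 1/L + 1/C; Z_total = 0.3698 + j28.52 Ω = 28.52∠89.3° Ω.
Step 4 — Source phasor: V = 103∠106.0° V = -28.39 + j99.01 V.
Step 5 — Current: I = V / Z = 3.458 + j1.04 A = 3.611∠16.7° A.
Step 6 — Complex power: S = V·I* = 4.822 + j371.9 VA.
Step 7 — Real power: P = Re(S) = 4.822 W.
Step 8 — Reactive power: Q = Im(S) = 371.9 VAR.
Step 9 — Apparent power: |S| = 371.9 VA.
Step 10 — Power factor: PF = P/|S| = 0.01297 (lagging).

(a) P = 4.822 W  (b) Q = 371.9 VAR  (c) S = 371.9 VA  (d) PF = 0.01297 (lagging)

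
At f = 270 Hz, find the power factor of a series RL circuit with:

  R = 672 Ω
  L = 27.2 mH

Step 1 — Angular frequency: ω = 2π·f = 2π·270 = 1696 rad/s.
Step 2 — Component impedances:
  R: Z = R = 672 Ω
  L: Z = jωL = j·1696·0.0272 = 0 + j46.14 Ω
Step 3 — Series combination: Z_total = R + L = 672 + j46.14 Ω = 673.6∠3.9° Ω.
Step 4 — Power factor: PF = cos(φ) = Re(Z)/|Z| = 672/673.58 = 0.9977.
Step 5 — Type: Im(Z) = 46.14 ⇒ lagging (phase φ = 3.9°).

PF = 0.9977 (lagging, φ = 3.9°)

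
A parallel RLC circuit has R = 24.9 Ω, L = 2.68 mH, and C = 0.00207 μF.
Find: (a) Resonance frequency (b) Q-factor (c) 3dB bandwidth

Step 1 — Resonance: ω₀ = 1/√(LC) = 1/√(0.00268·2.07e-09) = 4.246e+05 rad/s.
Step 2 — f₀ = ω₀/(2π) = 6.757e+04 Hz.
Step 3 — Parallel Q: Q = R/(ω₀L) = 24.9/(4.246e+05·0.00268) = 0.02188.
Step 4 — Bandwidth: Δω = ω₀/Q = 1.94e+07 rad/s; BW = Δω/(2π) = 3.088e+06 Hz.

(a) f₀ = 6.757e+04 Hz  (b) Q = 0.02188  (c) BW = 3.088e+06 Hz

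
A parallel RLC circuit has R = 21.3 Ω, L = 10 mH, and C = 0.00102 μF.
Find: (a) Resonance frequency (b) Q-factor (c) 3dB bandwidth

Step 1 — Resonance: ω₀ = 1/√(LC) = 1/√(0.01·1.02e-09) = 3.131e+05 rad/s.
Step 2 — f₀ = ω₀/(2π) = 4.983e+04 Hz.
Step 3 — Parallel Q: Q = R/(ω₀L) = 21.3/(3.131e+05·0.01) = 0.006803.
Step 4 — Bandwidth: Δω = ω₀/Q = 4.603e+07 rad/s; BW = Δω/(2π) = 7.326e+06 Hz.

(a) f₀ = 4.983e+04 Hz  (b) Q = 0.006803  (c) BW = 7.326e+06 Hz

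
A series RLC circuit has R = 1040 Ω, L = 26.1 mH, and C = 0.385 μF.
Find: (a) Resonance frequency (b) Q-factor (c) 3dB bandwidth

Step 1 — Resonance condition Im(Z)=0 gives ω₀ = 1/√(LC).
Step 2 — ω₀ = 1/√(0.0261·3.85e-07) = 9976 rad/s.
Step 3 — f₀ = ω₀/(2π) = 1588 Hz.
Step 4 — Series Q: Q = ω₀L/R = 9976·0.0261/1040 = 0.2504.
Step 5 — 3dB bandwidth: Δω = ω₀/Q = 3.985e+04 rad/s; BW = Δω/(2π) = 6342 Hz.

(a) f₀ = 1588 Hz  (b) Q = 0.2504  (c) BW = 6342 Hz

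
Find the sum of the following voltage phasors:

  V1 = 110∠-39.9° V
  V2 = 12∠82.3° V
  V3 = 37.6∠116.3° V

Step 1 — Convert each phasor to rectangular form:
  V1 = 110·(cos(-39.9°) + j·sin(-39.9°)) = 84.39 - j70.56 V
  V2 = 12·(cos(82.3°) + j·sin(82.3°)) = 1.608 + j11.89 V
  V3 = 37.6·(cos(116.3°) + j·sin(116.3°)) = -16.66 + j33.71 V
Step 2 — Sum components: V_total = 69.34 - j24.96 V.
Step 3 — Convert to polar: |V_total| = 73.69 V, ∠V_total = -19.8°.

V_total = 73.69∠-19.8° V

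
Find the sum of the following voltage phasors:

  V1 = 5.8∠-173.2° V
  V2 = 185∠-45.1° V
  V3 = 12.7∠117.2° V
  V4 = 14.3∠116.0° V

Step 1 — Convert each phasor to rectangular form:
  V1 = 5.8·(cos(-173.2°) + j·sin(-173.2°)) = -5.759 - j0.6867 V
  V2 = 185·(cos(-45.1°) + j·sin(-45.1°)) = 130.6 - j131 V
  V3 = 12.7·(cos(117.2°) + j·sin(117.2°)) = -5.805 + j11.3 V
  V4 = 14.3·(cos(116.0°) + j·sin(116.0°)) = -6.269 + j12.85 V
Step 2 — Sum components: V_total = 112.8 - j107.6 V.
Step 3 — Convert to polar: |V_total| = 155.8 V, ∠V_total = -43.7°.

V_total = 155.8∠-43.7° V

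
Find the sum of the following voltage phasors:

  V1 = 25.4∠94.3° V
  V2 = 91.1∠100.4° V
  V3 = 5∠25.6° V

Step 1 — Convert each phasor to rectangular form:
  V1 = 25.4·(cos(94.3°) + j·sin(94.3°)) = -1.904 + j25.33 V
  V2 = 91.1·(cos(100.4°) + j·sin(100.4°)) = -16.45 + j89.6 V
  V3 = 5·(cos(25.6°) + j·sin(25.6°)) = 4.509 + j2.16 V
Step 2 — Sum components: V_total = -13.84 + j117.1 V.
Step 3 — Convert to polar: |V_total| = 117.9 V, ∠V_total = 96.7°.

V_total = 117.9∠96.7° V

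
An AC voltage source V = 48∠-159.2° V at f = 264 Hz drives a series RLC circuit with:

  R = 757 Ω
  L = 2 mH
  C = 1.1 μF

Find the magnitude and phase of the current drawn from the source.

Step 1 — Angular frequency: ω = 2π·f = 2π·264 = 1659 rad/s.
Step 2 — Component impedances:
  R: Z = R = 757 Ω
  L: Z = jωL = j·1659·0.002 = 0 + j3.318 Ω
  C: Z = 1/(jωC) = -j/(ω·C) = 0 - j548.1 Ω
Step 3 — Series combination: Z_total = R + L + C = 757 - j544.7 Ω = 932.6∠-35.7° Ω.
Step 4 — Source phasor: V = 48∠-159.2° V = -44.87 - j17.05 V.
Step 5 — Ohm's law: I = V / Z_total = (-44.87 - j17.05) / (757 - j544.7) = -0.02838 - j0.04294 A.
Step 6 — Convert to polar: |I| = 0.05147 A, ∠I = -123.5°.

I = 0.05147∠-123.5° A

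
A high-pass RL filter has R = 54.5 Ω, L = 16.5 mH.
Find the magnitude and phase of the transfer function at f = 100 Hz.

Step 1 — Angular frequency: ω = 2π·100 = 628.3 rad/s.
Step 2 — Transfer function: H(jω) = jωL/(R + jωL).
Step 3 — Numerator jωL = j·10.37; denominator R + jωL = 54.5 + j10.37.
Step 4 — H = 0.03492 + j0.1836.
Step 5 — Magnitude: |H| = 0.1869 (-14.6 dB); phase: φ = 79.2°.

|H| = 0.1869 (-14.6 dB), φ = 79.2°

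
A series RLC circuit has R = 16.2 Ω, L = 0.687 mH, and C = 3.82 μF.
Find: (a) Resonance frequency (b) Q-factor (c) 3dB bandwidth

Step 1 — Resonance condition Im(Z)=0 gives ω₀ = 1/√(LC).
Step 2 — ω₀ = 1/√(0.000687·3.82e-06) = 1.952e+04 rad/s.
Step 3 — f₀ = ω₀/(2π) = 3107 Hz.
Step 4 — Series Q: Q = ω₀L/R = 1.952e+04·0.000687/16.2 = 0.8278.
Step 5 — 3dB bandwidth: Δω = ω₀/Q = 2.358e+04 rad/s; BW = Δω/(2π) = 3753 Hz.

(a) f₀ = 3107 Hz  (b) Q = 0.8278  (c) BW = 3753 Hz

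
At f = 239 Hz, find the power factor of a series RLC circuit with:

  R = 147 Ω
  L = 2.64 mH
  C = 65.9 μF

Step 1 — Angular frequency: ω = 2π·f = 2π·239 = 1502 rad/s.
Step 2 — Component impedances:
  R: Z = R = 147 Ω
  L: Z = jωL = j·1502·0.00264 = 0 + j3.964 Ω
  C: Z = 1/(jωC) = -j/(ω·C) = 0 - j10.11 Ω
Step 3 — Series combination: Z_total = R + L + C = 147 - j6.141 Ω = 147.1∠-2.4° Ω.
Step 4 — Power factor: PF = cos(φ) = Re(Z)/|Z| = 147/147.13 = 0.9991.
Step 5 — Type: Im(Z) = -6.141 ⇒ leading (phase φ = -2.4°).

PF = 0.9991 (leading, φ = -2.4°)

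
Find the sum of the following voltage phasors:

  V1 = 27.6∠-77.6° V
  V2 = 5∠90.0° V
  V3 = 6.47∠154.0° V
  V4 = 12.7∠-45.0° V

Step 1 — Convert each phasor to rectangular form:
  V1 = 27.6·(cos(-77.6°) + j·sin(-77.6°)) = 5.927 - j26.96 V
  V2 = 5·(cos(90.0°) + j·sin(90.0°)) = 0 + j5 V
  V3 = 6.47·(cos(154.0°) + j·sin(154.0°)) = -5.815 + j2.836 V
  V4 = 12.7·(cos(-45.0°) + j·sin(-45.0°)) = 8.98 - j8.98 V
Step 2 — Sum components: V_total = 9.092 - j28.1 V.
Step 3 — Convert to polar: |V_total| = 29.53 V, ∠V_total = -72.1°.

V_total = 29.53∠-72.1° V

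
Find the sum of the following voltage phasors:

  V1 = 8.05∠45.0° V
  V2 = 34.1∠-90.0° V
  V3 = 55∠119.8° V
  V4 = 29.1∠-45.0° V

Step 1 — Convert each phasor to rectangular form:
  V1 = 8.05·(cos(45.0°) + j·sin(45.0°)) = 5.692 + j5.692 V
  V2 = 34.1·(cos(-90.0°) + j·sin(-90.0°)) = 0 - j34.1 V
  V3 = 55·(cos(119.8°) + j·sin(119.8°)) = -27.33 + j47.73 V
  V4 = 29.1·(cos(-45.0°) + j·sin(-45.0°)) = 20.58 - j20.58 V
Step 2 — Sum components: V_total = -1.065 - j1.257 V.
Step 3 — Convert to polar: |V_total| = 1.648 V, ∠V_total = -130.3°.

V_total = 1.648∠-130.3° V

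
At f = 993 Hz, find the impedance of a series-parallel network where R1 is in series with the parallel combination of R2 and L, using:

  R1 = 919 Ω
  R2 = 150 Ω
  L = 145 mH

Step 1 — Angular frequency: ω = 2π·f = 2π·993 = 6239 rad/s.
Step 2 — Component impedances:
  R1: Z = R = 919 Ω
  R2: Z = R = 150 Ω
  L: Z = jωL = j·6239·0.145 = 0 + j904.7 Ω
Step 3 — Parallel branch: R2 || L = 1/(1/R2 + 1/L) = 146 + j24.21 Ω.
Step 4 — Series with R1: Z_total = R1 + (R2 || L) = 1065 + j24.21 Ω = 1065∠1.3° Ω.

Z = 1065 + j24.21 Ω = 1065∠1.3° Ω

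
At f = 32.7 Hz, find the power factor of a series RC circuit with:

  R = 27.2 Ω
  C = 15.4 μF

Step 1 — Angular frequency: ω = 2π·f = 2π·32.7 = 205.5 rad/s.
Step 2 — Component impedances:
  R: Z = R = 27.2 Ω
  C: Z = 1/(jωC) = -j/(ω·C) = 0 - j316 Ω
Step 3 — Series combination: Z_total = R + C = 27.2 - j316 Ω = 317.2∠-85.1° Ω.
Step 4 — Power factor: PF = cos(φ) = Re(Z)/|Z| = 27.2/317.2 = 0.08575.
Step 5 — Type: Im(Z) = -316 ⇒ leading (phase φ = -85.1°).

PF = 0.08575 (leading, φ = -85.1°)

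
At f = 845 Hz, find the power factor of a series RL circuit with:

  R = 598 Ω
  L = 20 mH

Step 1 — Angular frequency: ω = 2π·f = 2π·845 = 5309 rad/s.
Step 2 — Component impedances:
  R: Z = R = 598 Ω
  L: Z = jωL = j·5309·0.02 = 0 + j106.2 Ω
Step 3 — Series combination: Z_total = R + L = 598 + j106.2 Ω = 607.4∠10.1° Ω.
Step 4 — Power factor: PF = cos(φ) = Re(Z)/|Z| = 598/607.35 = 0.9846.
Step 5 — Type: Im(Z) = 106.2 ⇒ lagging (phase φ = 10.1°).

PF = 0.9846 (lagging, φ = 10.1°)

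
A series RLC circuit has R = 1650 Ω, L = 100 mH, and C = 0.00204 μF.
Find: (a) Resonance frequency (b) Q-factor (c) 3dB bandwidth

Step 1 — Resonance condition Im(Z)=0 gives ω₀ = 1/√(LC).
Step 2 — ω₀ = 1/√(0.1·2.04e-09) = 7.001e+04 rad/s.
Step 3 — f₀ = ω₀/(2π) = 1.114e+04 Hz.
Step 4 — Series Q: Q = ω₀L/R = 7.001e+04·0.1/1650 = 4.243.
Step 5 — 3dB bandwidth: Δω = ω₀/Q = 1.65e+04 rad/s; BW = Δω/(2π) = 2626 Hz.

(a) f₀ = 1.114e+04 Hz  (b) Q = 4.243  (c) BW = 2626 Hz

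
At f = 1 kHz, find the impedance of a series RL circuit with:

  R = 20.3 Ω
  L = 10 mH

Step 1 — Angular frequency: ω = 2π·f = 2π·1000 = 6283 rad/s.
Step 2 — Component impedances:
  R: Z = R = 20.3 Ω
  L: Z = jωL = j·6283·0.01 = 0 + j62.83 Ω
Step 3 — Series combination: Z_total = R + L = 20.3 + j62.83 Ω = 66.03∠72.1° Ω.

Z = 20.3 + j62.83 Ω = 66.03∠72.1° Ω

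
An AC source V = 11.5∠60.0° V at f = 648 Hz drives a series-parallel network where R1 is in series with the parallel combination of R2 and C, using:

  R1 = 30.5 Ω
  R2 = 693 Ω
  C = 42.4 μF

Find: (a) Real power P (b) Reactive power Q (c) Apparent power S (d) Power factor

Step 1 — Angular frequency: ω = 2π·f = 2π·648 = 4072 rad/s.
Step 2 — Component impedances:
  R1: Z = R = 30.5 Ω
  R2: Z = R = 693 Ω
  C: Z = 1/(jωC) = -j/(ω·C) = 0 - j5.793 Ω
Step 3 — Parallel branch: R2 || C = 1/(1/R2 + 1/C) = 0.04842 - j5.792 Ω.
Step 4 — Series with R1: Z_total = R1 + (R2 || C) = 30.55 - j5.792 Ω = 31.09∠-10.7° Ω.
Step 5 — Source phasor: V = 11.5∠60.0° V = 5.75 + j9.959 V.
Step 6 — Current: I = V / Z = 0.122 + j0.3492 A = 0.3699∠70.7° A.
Step 7 — Complex power: S = V·I* = 4.179 - j0.7924 VA.
Step 8 — Real power: P = Re(S) = 4.179 W.
Step 9 — Reactive power: Q = Im(S) = -0.7924 VAR.
Step 10 — Apparent power: |S| = 4.253 VA.
Step 11 — Power factor: PF = P/|S| = 0.9825 (leading).

(a) P = 4.179 W  (b) Q = -0.7924 VAR  (c) S = 4.253 VA  (d) PF = 0.9825 (leading)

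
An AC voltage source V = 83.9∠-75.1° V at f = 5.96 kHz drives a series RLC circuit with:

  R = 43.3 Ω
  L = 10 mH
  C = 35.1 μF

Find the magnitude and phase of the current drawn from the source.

Step 1 — Angular frequency: ω = 2π·f = 2π·5960 = 3.745e+04 rad/s.
Step 2 — Component impedances:
  R: Z = R = 43.3 Ω
  L: Z = jωL = j·3.745e+04·0.01 = 0 + j374.5 Ω
  C: Z = 1/(jωC) = -j/(ω·C) = 0 - j0.7608 Ω
Step 3 — Series combination: Z_total = R + L + C = 43.3 + j373.7 Ω = 376.2∠83.4° Ω.
Step 4 — Source phasor: V = 83.9∠-75.1° V = 21.57 - j81.08 V.
Step 5 — Ohm's law: I = V / Z_total = (21.57 - j81.08) / (43.3 + j373.7) = -0.2075 - j0.08177 A.
Step 6 — Convert to polar: |I| = 0.223 A, ∠I = -158.5°.

I = 0.223∠-158.5° A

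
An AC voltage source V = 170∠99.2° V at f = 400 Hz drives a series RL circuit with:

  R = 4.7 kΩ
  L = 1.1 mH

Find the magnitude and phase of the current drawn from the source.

Step 1 — Angular frequency: ω = 2π·f = 2π·400 = 2513 rad/s.
Step 2 — Component impedances:
  R: Z = R = 4700 Ω
  L: Z = jωL = j·2513·0.0011 = 0 + j2.765 Ω
Step 3 — Series combination: Z_total = R + L = 4700 + j2.765 Ω = 4700∠0.0° Ω.
Step 4 — Source phasor: V = 170∠99.2° V = -27.18 + j167.8 V.
Step 5 — Ohm's law: I = V / Z_total = (-27.18 + j167.8) / (4700 + j2.765) = -0.005762 + j0.03571 A.
Step 6 — Convert to polar: |I| = 0.03617 A, ∠I = 99.2°.

I = 0.03617∠99.2° A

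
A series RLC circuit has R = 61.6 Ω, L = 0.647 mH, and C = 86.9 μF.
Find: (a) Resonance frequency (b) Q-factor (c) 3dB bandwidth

Step 1 — Resonance: ω₀ = 1/√(LC) = 1/√(0.000647·8.69e-05) = 4217 rad/s.
Step 2 — f₀ = ω₀/(2π) = 671.2 Hz.
Step 3 — Series Q: Q = ω₀L/R = 4217·0.000647/61.6 = 0.0443.
Step 4 — Bandwidth: Δω = ω₀/Q = 9.521e+04 rad/s; BW = Δω/(2π) = 1.515e+04 Hz.

(a) f₀ = 671.2 Hz  (b) Q = 0.0443  (c) BW = 1.515e+04 Hz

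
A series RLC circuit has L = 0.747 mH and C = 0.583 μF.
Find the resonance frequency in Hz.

Step 1 — Resonance condition Im(Z)=0 gives ω₀ = 1/√(LC).
Step 2 — ω₀ = 1/√(0.000747·5.83e-07) = 4.792e+04 rad/s.
Step 3 — f₀ = ω₀/(2π) = 7627 Hz.

f₀ = 7627 Hz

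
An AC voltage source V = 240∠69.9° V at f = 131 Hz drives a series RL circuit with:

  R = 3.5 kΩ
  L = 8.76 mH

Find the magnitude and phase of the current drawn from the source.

Step 1 — Angular frequency: ω = 2π·f = 2π·131 = 823.1 rad/s.
Step 2 — Component impedances:
  R: Z = R = 3500 Ω
  L: Z = jωL = j·823.1·0.00876 = 0 + j7.21 Ω
Step 3 — Series combination: Z_total = R + L = 3500 + j7.21 Ω = 3500∠0.1° Ω.
Step 4 — Source phasor: V = 240∠69.9° V = 82.48 + j225.4 V.
Step 5 — Ohm's law: I = V / Z_total = (82.48 + j225.4) / (3500 + j7.21) = 0.0237 + j0.06435 A.
Step 6 — Convert to polar: |I| = 0.06857 A, ∠I = 69.8°.

I = 0.06857∠69.8° A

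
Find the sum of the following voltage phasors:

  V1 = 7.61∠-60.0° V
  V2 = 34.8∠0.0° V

Step 1 — Convert each phasor to rectangular form:
  V1 = 7.61·(cos(-60.0°) + j·sin(-60.0°)) = 3.805 - j6.59 V
  V2 = 34.8·(cos(0.0°) + j·sin(0.0°)) = 34.8 V
Step 2 — Sum components: V_total = 38.6 - j6.59 V.
Step 3 — Convert to polar: |V_total| = 39.16 V, ∠V_total = -9.7°.

V_total = 39.16∠-9.7° V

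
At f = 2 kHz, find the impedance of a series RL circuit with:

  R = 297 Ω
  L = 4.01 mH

Step 1 — Angular frequency: ω = 2π·f = 2π·2000 = 1.257e+04 rad/s.
Step 2 — Component impedances:
  R: Z = R = 297 Ω
  L: Z = jωL = j·1.257e+04·0.00401 = 0 + j50.39 Ω
Step 3 — Series combination: Z_total = R + L = 297 + j50.39 Ω = 301.2∠9.6° Ω.

Z = 297 + j50.39 Ω = 301.2∠9.6° Ω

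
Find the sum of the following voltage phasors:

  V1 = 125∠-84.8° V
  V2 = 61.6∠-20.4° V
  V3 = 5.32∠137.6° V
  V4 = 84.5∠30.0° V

Step 1 — Convert each phasor to rectangular form:
  V1 = 125·(cos(-84.8°) + j·sin(-84.8°)) = 11.33 - j124.5 V
  V2 = 61.6·(cos(-20.4°) + j·sin(-20.4°)) = 57.74 - j21.47 V
  V3 = 5.32·(cos(137.6°) + j·sin(137.6°)) = -3.929 + j3.587 V
  V4 = 84.5·(cos(30.0°) + j·sin(30.0°)) = 73.18 + j42.25 V
Step 2 — Sum components: V_total = 138.3 - j100.1 V.
Step 3 — Convert to polar: |V_total| = 170.7 V, ∠V_total = -35.9°.

V_total = 170.7∠-35.9° V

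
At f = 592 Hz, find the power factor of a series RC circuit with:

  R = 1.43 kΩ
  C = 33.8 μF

Step 1 — Angular frequency: ω = 2π·f = 2π·592 = 3720 rad/s.
Step 2 — Component impedances:
  R: Z = R = 1430 Ω
  C: Z = 1/(jωC) = -j/(ω·C) = 0 - j7.954 Ω
Step 3 — Series combination: Z_total = R + C = 1430 - j7.954 Ω = 1430∠-0.3° Ω.
Step 4 — Power factor: PF = cos(φ) = Re(Z)/|Z| = 1430/1430 = 1.
Step 5 — Type: Im(Z) = -7.954 ⇒ leading (phase φ = -0.3°).

PF = 1 (leading, φ = -0.3°)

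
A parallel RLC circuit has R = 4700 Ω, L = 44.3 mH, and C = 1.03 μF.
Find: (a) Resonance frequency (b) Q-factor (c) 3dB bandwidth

Step 1 — Resonance: ω₀ = 1/√(LC) = 1/√(0.0443·1.03e-06) = 4681 rad/s.
Step 2 — f₀ = ω₀/(2π) = 745.1 Hz.
Step 3 — Parallel Q: Q = R/(ω₀L) = 4700/(4681·0.0443) = 22.66.
Step 4 — Bandwidth: Δω = ω₀/Q = 206.6 rad/s; BW = Δω/(2π) = 32.88 Hz.

(a) f₀ = 745.1 Hz  (b) Q = 22.66  (c) BW = 32.88 Hz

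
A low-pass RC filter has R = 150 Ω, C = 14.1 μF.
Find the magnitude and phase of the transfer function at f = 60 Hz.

Step 1 — Angular frequency: ω = 2π·60 = 377 rad/s.
Step 2 — Transfer function: H(jω) = 1/(1 + jωRC).
Step 3 — Denominator: 1 + jωRC = 1 + j·377·150·1.41e-05 = 1 + j0.7973.
Step 4 — H = 0.6113 - j0.4874.
Step 5 — Magnitude: |H| = 0.7819 (-2.1 dB); phase: φ = -38.6°.

|H| = 0.7819 (-2.1 dB), φ = -38.6°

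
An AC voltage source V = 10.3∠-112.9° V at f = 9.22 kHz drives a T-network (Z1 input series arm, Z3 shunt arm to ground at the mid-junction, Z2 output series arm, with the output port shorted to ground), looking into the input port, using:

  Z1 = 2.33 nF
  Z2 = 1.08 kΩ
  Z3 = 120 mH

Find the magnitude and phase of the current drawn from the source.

Step 1 — Angular frequency: ω = 2π·f = 2π·9220 = 5.793e+04 rad/s.
Step 2 — Component impedances:
  Z1: Z = 1/(jωC) = -j/(ω·C) = 0 - j7409 Ω
  Z2: Z = R = 1080 Ω
  Z3: Z = jωL = j·5.793e+04·0.12 = 0 + j6952 Ω
Step 3 — With the output port shorted to ground, the output series arm Z2 runs from the junction to ground; the shunt arm Z3 also runs from the junction to ground. They appear in parallel: Z3 || Z2 = 1055 + j163.8 Ω.
Step 4 — Series with input arm Z1: Z_in = Z1 + (Z3 || Z2) = 1055 - j7245 Ω = 7321∠-81.7° Ω.
Step 5 — Source phasor: V = 10.3∠-112.9° V = -4.008 - j9.488 V.
Step 6 — Ohm's law: I = V / Z_total = (-4.008 - j9.488) / (1055 - j7245) = 0.001204 - j0.0007284 A.
Step 7 — Convert to polar: |I| = 0.001407 A, ∠I = -31.2°.

I = 0.001407∠-31.2° A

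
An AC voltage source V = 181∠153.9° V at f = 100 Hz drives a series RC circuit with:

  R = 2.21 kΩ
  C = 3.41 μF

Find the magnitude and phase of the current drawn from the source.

Step 1 — Angular frequency: ω = 2π·f = 2π·100 = 628.3 rad/s.
Step 2 — Component impedances:
  R: Z = R = 2210 Ω
  C: Z = 1/(jωC) = -j/(ω·C) = 0 - j466.7 Ω
Step 3 — Series combination: Z_total = R + C = 2210 - j466.7 Ω = 2259∠-11.9° Ω.
Step 4 — Source phasor: V = 181∠153.9° V = -162.5 + j79.63 V.
Step 5 — Ohm's law: I = V / Z_total = (-162.5 + j79.63) / (2210 - j466.7) = -0.07769 + j0.01962 A.
Step 6 — Convert to polar: |I| = 0.08013 A, ∠I = 165.8°.

I = 0.08013∠165.8° A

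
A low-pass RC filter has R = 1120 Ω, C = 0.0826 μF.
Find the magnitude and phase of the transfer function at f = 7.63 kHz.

Step 1 — Angular frequency: ω = 2π·7630 = 4.794e+04 rad/s.
Step 2 — Transfer function: H(jω) = 1/(1 + jωRC).
Step 3 — Denominator: 1 + jωRC = 1 + j·4.794e+04·1120·8.26e-08 = 1 + j4.435.
Step 4 — H = 0.04838 - j0.2146.
Step 5 — Magnitude: |H| = 0.22 (-13.2 dB); phase: φ = -77.3°.

|H| = 0.22 (-13.2 dB), φ = -77.3°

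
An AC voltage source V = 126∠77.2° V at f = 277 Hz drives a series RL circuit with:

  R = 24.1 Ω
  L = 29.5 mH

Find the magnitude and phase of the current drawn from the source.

Step 1 — Angular frequency: ω = 2π·f = 2π·277 = 1740 rad/s.
Step 2 — Component impedances:
  R: Z = R = 24.1 Ω
  L: Z = jωL = j·1740·0.0295 = 0 + j51.34 Ω
Step 3 — Series combination: Z_total = R + L = 24.1 + j51.34 Ω = 56.72∠64.9° Ω.
Step 4 — Source phasor: V = 126∠77.2° V = 27.92 + j122.9 V.
Step 5 — Ohm's law: I = V / Z_total = (27.92 + j122.9) / (24.1 + j51.34) = 2.17 + j0.475 A.
Step 6 — Convert to polar: |I| = 2.222 A, ∠I = 12.3°.

I = 2.222∠12.3° A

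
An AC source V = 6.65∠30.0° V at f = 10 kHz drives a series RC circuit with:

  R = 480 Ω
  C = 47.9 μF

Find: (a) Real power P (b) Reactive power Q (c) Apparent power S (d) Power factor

Step 1 — Angular frequency: ω = 2π·f = 2π·1e+04 = 6.283e+04 rad/s.
Step 2 — Component impedances:
  R: Z = R = 480 Ω
  C: Z = 1/(jωC) = -j/(ω·C) = 0 - j0.3323 Ω
Step 3 — Series combination: Z_total = R + C = 480 - j0.3323 Ω = 480∠-0.0° Ω.
Step 4 — Source phasor: V = 6.65∠30.0° V = 5.759 + j3.325 V.
Step 5 — Current: I = V / Z = 0.01199 + j0.006935 A = 0.01385∠30.0° A.
Step 6 — Complex power: S = V·I* = 0.09213 - j6.377e-05 VA.
Step 7 — Real power: P = Re(S) = 0.09213 W.
Step 8 — Reactive power: Q = Im(S) = -6.377e-05 VAR.
Step 9 — Apparent power: |S| = 0.09213 VA.
Step 10 — Power factor: PF = P/|S| = 1 (leading).

(a) P = 0.09213 W  (b) Q = -6.377e-05 VAR  (c) S = 0.09213 VA  (d) PF = 1 (leading)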